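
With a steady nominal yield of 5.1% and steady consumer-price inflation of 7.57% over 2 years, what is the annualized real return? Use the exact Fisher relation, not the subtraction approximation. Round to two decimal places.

With constant rates the annual real return is the same each year: (1+5.1%)/(1+7.57%) − 1 = -0.02296.

-2.30%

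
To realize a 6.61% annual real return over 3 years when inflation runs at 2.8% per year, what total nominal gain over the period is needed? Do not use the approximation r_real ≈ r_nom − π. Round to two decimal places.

31.64%

Required annual nominal rate: (1+6.61%)(1+2.8%) − 1 = 9.59508%.
Cumulative over 3 years: (1 + 0.0959508)^3 − 1 ≈ 0.31636.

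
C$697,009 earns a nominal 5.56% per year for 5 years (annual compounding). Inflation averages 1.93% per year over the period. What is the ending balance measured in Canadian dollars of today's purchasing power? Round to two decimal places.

Nominal value at maturity: C$697,009 × (1 + 5.56%)^5 ≈ C$913,556.25.
Price-level factor over 5 years: (1 + 1.93%)^5 ≈ 1.1002974870.
The maturity value deflated by that factor is the answer in today's purchasing power.

C$830,281.14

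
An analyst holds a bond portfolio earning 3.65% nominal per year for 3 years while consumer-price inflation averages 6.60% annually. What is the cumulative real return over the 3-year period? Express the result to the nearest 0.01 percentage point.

-8.07%

The annual real rate is (1+3.65%)/(1+6.60%) − 1 = -2.7674%.
Compounded over 3 years: (1 + -0.027674)^3 − 1 ≈ -0.08074.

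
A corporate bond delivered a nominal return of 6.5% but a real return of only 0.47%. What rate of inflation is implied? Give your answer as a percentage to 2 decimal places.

From (1+r_nom) = (1+r_real)(1+π), we get 1+π = (1 + 6.5%)/(1 + 0.47%) = 1.065/1.0047 ≈ 1.06002.
So π ≈ 6.0018%.

6.00%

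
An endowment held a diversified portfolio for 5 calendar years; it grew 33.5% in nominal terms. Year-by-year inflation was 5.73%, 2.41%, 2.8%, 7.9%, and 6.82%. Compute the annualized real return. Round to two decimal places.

0.80%

Cumulative inflation factor: 1.0573 × 1.0241 × 1.028 × 1.079 × 1.0682 ≈ 1.28294.
Nominal growth factor: 1.33500. Real growth factor = 1.33500 / 1.28294 ≈ 1.04058.
Annualized: 1.04058^(1/5) − 1 ≈ 0.00799.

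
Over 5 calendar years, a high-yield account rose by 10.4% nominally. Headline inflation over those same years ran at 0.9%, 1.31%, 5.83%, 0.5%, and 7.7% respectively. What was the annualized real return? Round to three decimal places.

Cumulative inflation factor: 1.009 × 1.0131 × 1.0583 × 1.005 × 1.077 ≈ 1.17094.
Nominal growth factor: 1.10400. Real growth factor = 1.10400 / 1.17094 ≈ 0.94283.
Annualized: 0.94283^(1/5) − 1 ≈ -0.01170.

-1.170%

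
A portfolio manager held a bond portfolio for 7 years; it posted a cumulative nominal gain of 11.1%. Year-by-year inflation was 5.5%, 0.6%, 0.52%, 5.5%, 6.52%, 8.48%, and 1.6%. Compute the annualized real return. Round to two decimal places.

Cumulative inflation factor: 1.055 × 1.006 × 1.0052 × 1.055 × 1.0652 × 1.0848 × 1.016 ≈ 1.32139.
Nominal growth factor: 1.11100. Real growth factor = 1.11100 / 1.32139 ≈ 0.84078.
Annualized: 0.84078^(1/7) − 1 ≈ -0.02447.

-2.45%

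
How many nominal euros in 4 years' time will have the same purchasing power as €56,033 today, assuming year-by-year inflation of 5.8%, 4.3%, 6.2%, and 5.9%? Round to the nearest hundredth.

Cumulative price-level factor: 1.058 × 1.043 × 1.062 × 1.059 ≈ 1.2410533551.
The nominal amount required is €56,033 scaled up by that factor.

€69,539.94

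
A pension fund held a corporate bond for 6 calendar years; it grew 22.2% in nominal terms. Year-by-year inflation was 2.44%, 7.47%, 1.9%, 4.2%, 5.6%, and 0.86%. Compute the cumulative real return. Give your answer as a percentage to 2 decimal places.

-1.85%

Cumulative inflation factor: 1.0244 × 1.0747 × 1.019 × 1.042 × 1.056 × 1.0086 ≈ 1.24504.
Nominal growth factor: 1.22200. Real growth factor = 1.22200 / 1.24504 ≈ 0.98150.
Total real return ≈ -1.8502%.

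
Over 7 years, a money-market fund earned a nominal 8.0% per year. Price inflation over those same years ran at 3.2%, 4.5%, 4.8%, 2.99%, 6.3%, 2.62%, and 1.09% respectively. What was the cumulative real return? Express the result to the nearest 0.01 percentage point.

33.52%

Cumulative inflation factor: 1.032 × 1.045 × 1.048 × 1.0299 × 1.063 × 1.0262 × 1.0109 ≈ 1.28359.
Nominal growth factor: 1.71382. Real growth factor = 1.71382 / 1.28359 ≈ 1.33518.
Total real return ≈ 33.5182%.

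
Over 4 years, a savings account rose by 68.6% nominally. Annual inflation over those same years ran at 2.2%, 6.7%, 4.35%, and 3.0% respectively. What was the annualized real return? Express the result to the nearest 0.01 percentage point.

9.52%

Cumulative inflation factor: 1.022 × 1.067 × 1.0435 × 1.030 ≈ 1.17205.
Nominal growth factor: 1.68600. Real growth factor = 1.68600 / 1.17205 ≈ 1.43851.
Annualized: 1.43851^(1/4) − 1 ≈ 0.09516.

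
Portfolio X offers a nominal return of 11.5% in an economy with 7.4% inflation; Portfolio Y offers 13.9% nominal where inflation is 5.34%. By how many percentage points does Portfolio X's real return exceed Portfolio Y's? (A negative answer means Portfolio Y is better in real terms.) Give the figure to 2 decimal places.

Portfolio X real return: 1.115/1.074 − 1 = 3.818%.
Portfolio Y real return: 1.139/1.0534 − 1 = 8.126%.
Difference: 3.818 − 8.126 = -4.308 pp.

-4.31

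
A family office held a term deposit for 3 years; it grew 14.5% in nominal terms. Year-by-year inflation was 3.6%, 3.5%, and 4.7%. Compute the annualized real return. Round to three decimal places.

0.659%

Cumulative inflation factor: 1.036 × 1.035 × 1.047 ≈ 1.12266.
Nominal growth factor: 1.14500. Real growth factor = 1.14500 / 1.12266 ≈ 1.01990.
Annualized: 1.01990^(1/3) − 1 ≈ 0.00659.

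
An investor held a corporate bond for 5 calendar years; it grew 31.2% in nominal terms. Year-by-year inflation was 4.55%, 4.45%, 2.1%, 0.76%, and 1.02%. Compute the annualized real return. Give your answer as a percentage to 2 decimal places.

2.94%

Cumulative inflation factor: 1.0455 × 1.0445 × 1.021 × 1.0076 × 1.0102 ≈ 1.13489.
Nominal growth factor: 1.31200. Real growth factor = 1.31200 / 1.13489 ≈ 1.15606.
Annualized: 1.15606^(1/5) − 1 ≈ 0.02943.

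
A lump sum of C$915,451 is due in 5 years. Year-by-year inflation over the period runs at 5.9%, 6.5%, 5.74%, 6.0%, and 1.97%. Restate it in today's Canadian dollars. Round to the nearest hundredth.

C$710,185.74

Price-level factor over 5 years: 1.059 × 1.065 × 1.0574 × 1.060 × 1.0197 ≈ 1.2890303965.
Purchasing power today: C$915,451 divided by that factor.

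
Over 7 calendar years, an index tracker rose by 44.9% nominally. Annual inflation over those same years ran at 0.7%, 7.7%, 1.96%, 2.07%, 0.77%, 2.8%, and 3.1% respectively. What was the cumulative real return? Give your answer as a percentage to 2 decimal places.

20.20%

Cumulative inflation factor: 1.007 × 1.077 × 1.0196 × 1.0207 × 1.0077 × 1.028 × 1.031 ≈ 1.20547.
Nominal growth factor: 1.44900. Real growth factor = 1.44900 / 1.20547 ≈ 1.20202.
Total real return ≈ 20.2021%.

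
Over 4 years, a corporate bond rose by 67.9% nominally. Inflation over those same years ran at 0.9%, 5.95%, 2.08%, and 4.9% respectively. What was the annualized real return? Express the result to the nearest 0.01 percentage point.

10.05%

Cumulative inflation factor: 1.009 × 1.0595 × 1.0208 × 1.049 ≈ 1.14474.
Nominal growth factor: 1.67900. Real growth factor = 1.67900 / 1.14474 ≈ 1.46670.
Annualized: 1.46670^(1/4) − 1 ≈ 0.10049.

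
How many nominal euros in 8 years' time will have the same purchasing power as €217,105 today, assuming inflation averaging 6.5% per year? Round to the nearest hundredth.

€359,307.84

Cumulative price-level factor: (1+6.5%)^8 ≈ 1.6549956713.
The nominal amount required is €217,105 scaled up by that factor.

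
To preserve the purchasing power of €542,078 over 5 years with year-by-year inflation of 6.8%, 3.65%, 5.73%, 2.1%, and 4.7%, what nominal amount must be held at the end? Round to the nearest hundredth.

Cumulative price-level factor: 1.068 × 1.0365 × 1.0573 × 1.021 × 1.047 ≈ 1.2511552860.
Multiplying €542,078 by the price-level factor gives the future nominal sum.

€678,223.76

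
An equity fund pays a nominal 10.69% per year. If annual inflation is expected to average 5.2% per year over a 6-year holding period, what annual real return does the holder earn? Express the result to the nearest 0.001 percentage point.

With constant rates the annual real return is the same each year: (1+10.69%)/(1+5.2%) − 1 = 0.05219.

5.219%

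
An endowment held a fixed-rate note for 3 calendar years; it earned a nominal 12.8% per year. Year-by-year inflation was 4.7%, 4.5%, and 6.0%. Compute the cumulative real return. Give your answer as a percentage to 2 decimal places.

23.75%

Cumulative inflation factor: 1.047 × 1.045 × 1.060 ≈ 1.15976.
Nominal growth factor: 1.43525. Real growth factor = 1.43525 / 1.15976 ≈ 1.23754.
Total real return ≈ 23.7538%.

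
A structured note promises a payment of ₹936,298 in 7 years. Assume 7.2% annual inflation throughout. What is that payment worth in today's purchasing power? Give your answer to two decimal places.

Price-level factor over 7 years: (1 + 7.2%)^7 ≈ 1.6269098835.
Purchasing power today: ₹936,298 divided by that factor.

₹575,506.98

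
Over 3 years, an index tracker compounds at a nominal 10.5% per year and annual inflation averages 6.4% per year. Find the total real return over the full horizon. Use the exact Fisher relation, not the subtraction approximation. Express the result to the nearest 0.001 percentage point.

12.011%

The annual real rate is (1+10.5%)/(1+6.4%) − 1 = 3.8534%.
Compounded over 3 years: (1 + 0.038534)^3 − 1 ≈ 0.12011.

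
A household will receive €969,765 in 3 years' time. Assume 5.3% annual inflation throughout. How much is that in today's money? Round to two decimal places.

€830,579.85

Price-level factor over 3 years: (1 + 5.3%)^3 = 1.167575877.
Purchasing power today: €969,765 divided by that factor.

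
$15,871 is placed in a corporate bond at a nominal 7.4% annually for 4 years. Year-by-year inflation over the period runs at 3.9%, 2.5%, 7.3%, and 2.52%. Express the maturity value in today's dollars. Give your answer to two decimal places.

$18,024.93

Nominal value at maturity: $15,871 × (1 + 7.4%)^4 ≈ $21,116.47.
Price-level factor over 4 years: 1.039 × 1.025 × 1.073 × 1.0252 ≈ 1.1715146730.
The maturity value deflated by that factor is the answer in today's purchasing power.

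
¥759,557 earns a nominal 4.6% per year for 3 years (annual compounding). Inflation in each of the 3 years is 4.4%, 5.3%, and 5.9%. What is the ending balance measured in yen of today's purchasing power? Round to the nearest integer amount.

¥746,673

Nominal value at maturity: ¥759,557 × (1 + 4.6%)^3 ≈ ¥869,271.
Price-level factor over 3 years: 1.044 × 1.053 × 1.059 = 1.164192588.
The maturity value deflated by that factor is the answer in today's purchasing power.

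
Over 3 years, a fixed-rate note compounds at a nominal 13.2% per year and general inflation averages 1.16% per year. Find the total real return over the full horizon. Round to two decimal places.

The annual real rate is (1+13.2%)/(1+1.16%) − 1 = 11.9019%.
Compounded over 3 years: (1 + 0.119019)^3 − 1 ≈ 0.40124.

40.12%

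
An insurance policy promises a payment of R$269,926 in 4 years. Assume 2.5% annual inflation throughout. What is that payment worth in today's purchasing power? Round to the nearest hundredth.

Price-level factor over 4 years: (1 + 2.5%)^4 ≈ 1.1038128906.
Purchasing power today: R$269,926 divided by that factor.

R$244,539.63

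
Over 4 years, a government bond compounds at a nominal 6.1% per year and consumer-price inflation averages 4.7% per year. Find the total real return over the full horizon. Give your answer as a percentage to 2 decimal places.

The annual real rate is (1+6.1%)/(1+4.7%) − 1 = 1.3372%.
Compounded over 4 years: (1 + 0.013372)^4 − 1 ≈ 0.05457.

5.46%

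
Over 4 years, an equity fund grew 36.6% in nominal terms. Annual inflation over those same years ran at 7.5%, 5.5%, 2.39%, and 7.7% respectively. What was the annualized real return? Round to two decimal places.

2.23%

Cumulative inflation factor: 1.075 × 1.055 × 1.0239 × 1.077 ≈ 1.25065.
Nominal growth factor: 1.36600. Real growth factor = 1.36600 / 1.25065 ≈ 1.09224.
Annualized: 1.09224^(1/4) − 1 ≈ 0.02230.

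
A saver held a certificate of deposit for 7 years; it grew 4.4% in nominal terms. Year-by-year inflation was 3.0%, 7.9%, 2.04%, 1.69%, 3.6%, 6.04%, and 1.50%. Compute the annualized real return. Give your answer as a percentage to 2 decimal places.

Cumulative inflation factor: 1.030 × 1.079 × 1.0204 × 1.0169 × 1.036 × 1.0604 × 1.0150 ≈ 1.28589.
Nominal growth factor: 1.04400. Real growth factor = 1.04400 / 1.28589 ≈ 0.81189.
Annualized: 0.81189^(1/7) − 1 ≈ -0.02933.

-2.93%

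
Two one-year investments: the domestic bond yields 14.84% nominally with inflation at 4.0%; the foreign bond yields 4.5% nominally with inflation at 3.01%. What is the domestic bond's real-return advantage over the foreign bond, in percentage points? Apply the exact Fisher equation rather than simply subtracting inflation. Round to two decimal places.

The domestic bond real return: 1.1484/1.040 − 1 = 10.423%.
The foreign bond real return: 1.045/1.0301 − 1 = 1.446%.
Difference: 10.423 − 1.446 = 8.977 pp.

8.98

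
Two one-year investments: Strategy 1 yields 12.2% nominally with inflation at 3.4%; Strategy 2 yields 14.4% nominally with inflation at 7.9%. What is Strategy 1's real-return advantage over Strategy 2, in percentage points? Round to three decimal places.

Strategy 1 real return: 1.122/1.034 − 1 = 8.5106%.
Strategy 2 real return: 1.144/1.079 − 1 = 6.0241%.
Difference: 8.5106 − 6.0241 = 2.4865 pp.

2.487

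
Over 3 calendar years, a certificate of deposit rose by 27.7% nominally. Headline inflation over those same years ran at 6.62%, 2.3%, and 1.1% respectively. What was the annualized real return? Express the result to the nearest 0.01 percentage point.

Cumulative inflation factor: 1.0662 × 1.023 × 1.011 ≈ 1.10272.
Nominal growth factor: 1.27700. Real growth factor = 1.27700 / 1.10272 ≈ 1.15804.
Annualized: 1.15804^(1/3) − 1 ≈ 0.05013.

5.01%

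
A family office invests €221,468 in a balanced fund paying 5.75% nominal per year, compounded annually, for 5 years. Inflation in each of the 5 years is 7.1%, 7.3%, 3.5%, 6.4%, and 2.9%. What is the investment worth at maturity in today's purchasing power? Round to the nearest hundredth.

Nominal value at maturity: €221,468 × (1 + 5.75%)^5 ≈ €292,895.61.
Price-level factor over 5 years: 1.071 × 1.073 × 1.035 × 1.064 × 1.029 ≈ 1.3022265492.
Dividing the nominal maturity value by the price-level factor gives the value in today's money.

€224,919.09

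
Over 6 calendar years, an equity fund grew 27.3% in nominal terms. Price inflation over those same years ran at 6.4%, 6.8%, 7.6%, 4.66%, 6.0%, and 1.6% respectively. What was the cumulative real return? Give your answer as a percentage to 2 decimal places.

Cumulative inflation factor: 1.064 × 1.068 × 1.076 × 1.0466 × 1.060 × 1.016 ≈ 1.37818.
Nominal growth factor: 1.27300. Real growth factor = 1.27300 / 1.37818 ≈ 0.92368.
Total real return ≈ -7.6317%.

-7.63%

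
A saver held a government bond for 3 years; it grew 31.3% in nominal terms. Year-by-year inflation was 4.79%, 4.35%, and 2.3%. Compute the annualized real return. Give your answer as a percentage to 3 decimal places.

Cumulative inflation factor: 1.0479 × 1.0435 × 1.023 ≈ 1.11863.
Nominal growth factor: 1.31300. Real growth factor = 1.31300 / 1.11863 ≈ 1.17375.
Annualized: 1.17375^(1/3) − 1 ≈ 0.05485.

5.485%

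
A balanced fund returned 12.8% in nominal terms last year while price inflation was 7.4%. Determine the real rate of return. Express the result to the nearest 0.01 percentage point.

Real return via the Fisher equation: (1 + 12.8%)/(1 + 7.4%) − 1 = 1.128/1.074 − 1 ≈ 0.05028.

5.03%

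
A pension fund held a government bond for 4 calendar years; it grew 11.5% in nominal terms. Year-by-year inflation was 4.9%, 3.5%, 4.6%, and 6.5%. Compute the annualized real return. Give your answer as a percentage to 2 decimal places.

Cumulative inflation factor: 1.049 × 1.035 × 1.046 × 1.065 ≈ 1.20948.
Nominal growth factor: 1.11500. Real growth factor = 1.11500 / 1.20948 ≈ 0.92189.
Annualized: 0.92189^(1/4) − 1 ≈ -0.02013.

-2.01%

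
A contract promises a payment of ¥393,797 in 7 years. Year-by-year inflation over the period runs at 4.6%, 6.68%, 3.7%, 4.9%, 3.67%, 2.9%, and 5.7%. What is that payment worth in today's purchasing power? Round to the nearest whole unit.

Price-level factor over 7 years: 1.046 × 1.0668 × 1.037 × 1.049 × 1.0367 × 1.029 × 1.057 ≈ 1.3687130143.
Purchasing power today: ¥393,797 divided by that factor.

¥287,713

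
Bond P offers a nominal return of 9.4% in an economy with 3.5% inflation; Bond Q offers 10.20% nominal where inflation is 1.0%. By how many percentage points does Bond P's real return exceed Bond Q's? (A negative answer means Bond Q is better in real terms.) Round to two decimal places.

-3.41

Bond P real return: 1.094/1.035 − 1 = 5.700%.
Bond Q real return: 1.1020/1.010 − 1 = 9.109%.
Difference: 5.700 − 9.109 = -3.409 pp.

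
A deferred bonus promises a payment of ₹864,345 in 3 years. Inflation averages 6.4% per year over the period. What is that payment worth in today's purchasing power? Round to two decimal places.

₹717,566.64

Price-level factor over 3 years: (1 + 6.4%)^3 = 1.204550144.
Purchasing power today: ₹864,345 divided by that factor.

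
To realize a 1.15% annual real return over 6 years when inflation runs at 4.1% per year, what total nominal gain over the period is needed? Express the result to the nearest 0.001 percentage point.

36.301%

Required annual nominal rate: (1+1.15%)(1+4.1%) − 1 = 5.29715%.
Cumulative over 6 years: (1 + 0.0529715)^6 − 1 ≈ 0.36301.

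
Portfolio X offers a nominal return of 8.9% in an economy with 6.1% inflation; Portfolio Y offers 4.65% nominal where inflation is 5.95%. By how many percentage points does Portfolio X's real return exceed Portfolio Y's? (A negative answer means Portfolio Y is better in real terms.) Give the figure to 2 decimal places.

Portfolio X real return: 1.089/1.061 − 1 = 2.639%.
Portfolio Y real return: 1.0465/1.0595 − 1 = -1.227%.
Difference: 2.639 − (-1.227) = 3.866 pp.

3.87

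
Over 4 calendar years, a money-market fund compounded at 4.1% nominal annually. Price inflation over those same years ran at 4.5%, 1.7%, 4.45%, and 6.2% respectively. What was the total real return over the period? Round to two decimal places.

-0.38%

Cumulative inflation factor: 1.045 × 1.017 × 1.0445 × 1.062 ≈ 1.17888.
Nominal growth factor: 1.17436. Real growth factor = 1.17436 / 1.17888 ≈ 0.99617.
Total real return ≈ -0.3832%.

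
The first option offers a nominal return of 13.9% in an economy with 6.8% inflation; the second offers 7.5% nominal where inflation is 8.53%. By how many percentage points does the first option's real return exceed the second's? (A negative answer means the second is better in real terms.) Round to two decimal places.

7.60

The first option real return: 1.139/1.068 − 1 = 6.648%.
The second real return: 1.075/1.0853 − 1 = -0.949%.
Difference: 6.648 − (-0.949) = 7.597 pp.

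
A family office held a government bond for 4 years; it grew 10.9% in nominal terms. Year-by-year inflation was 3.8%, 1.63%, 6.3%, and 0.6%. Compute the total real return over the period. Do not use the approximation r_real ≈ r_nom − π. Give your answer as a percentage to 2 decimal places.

-1.69%

Cumulative inflation factor: 1.038 × 1.0163 × 1.063 × 1.006 ≈ 1.12811.
Nominal growth factor: 1.10900. Real growth factor = 1.10900 / 1.12811 ≈ 0.98306.
Total real return ≈ -1.6938%.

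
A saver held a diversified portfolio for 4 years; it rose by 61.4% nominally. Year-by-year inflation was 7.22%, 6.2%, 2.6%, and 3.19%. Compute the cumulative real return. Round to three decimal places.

33.881%

Cumulative inflation factor: 1.0722 × 1.062 × 1.026 × 1.0319 ≈ 1.20555.
Nominal growth factor: 1.61400. Real growth factor = 1.61400 / 1.20555 ≈ 1.33881.
Total real return ≈ 33.8808%.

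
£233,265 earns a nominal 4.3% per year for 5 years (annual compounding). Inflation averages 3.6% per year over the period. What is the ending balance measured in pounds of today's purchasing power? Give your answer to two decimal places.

£241,252.79

Nominal value at maturity: £233,265 × (1 + 4.3%)^5 ≈ £287,919.53.
Price-level factor over 5 years: (1 + 3.6%)^5 ≈ 1.1934350185.
The maturity value deflated by that factor is the answer in today's purchasing power.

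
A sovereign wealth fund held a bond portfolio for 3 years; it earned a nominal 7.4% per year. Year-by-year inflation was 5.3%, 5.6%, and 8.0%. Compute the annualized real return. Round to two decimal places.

Cumulative inflation factor: 1.053 × 1.056 × 1.080 ≈ 1.20093.
Nominal growth factor: 1.23883. Real growth factor = 1.23883 / 1.20093 ≈ 1.03157.
Annualized: 1.03157^(1/3) − 1 ≈ 0.01041.

1.04%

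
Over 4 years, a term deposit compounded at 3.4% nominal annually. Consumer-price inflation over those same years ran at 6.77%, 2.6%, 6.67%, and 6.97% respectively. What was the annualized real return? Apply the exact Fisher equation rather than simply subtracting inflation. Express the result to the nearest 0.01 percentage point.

-2.21%

Cumulative inflation factor: 1.0677 × 1.026 × 1.0667 × 1.0697 ≈ 1.24997.
Nominal growth factor: 1.14309. Real growth factor = 1.14309 / 1.24997 ≈ 0.91449.
Annualized: 0.91449^(1/4) − 1 ≈ -0.02210.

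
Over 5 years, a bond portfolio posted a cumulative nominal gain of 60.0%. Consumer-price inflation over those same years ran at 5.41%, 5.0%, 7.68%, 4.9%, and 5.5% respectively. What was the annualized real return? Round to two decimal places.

3.94%

Cumulative inflation factor: 1.0541 × 1.050 × 1.0768 × 1.049 × 1.055 ≈ 1.31897.
Nominal growth factor: 1.60000. Real growth factor = 1.60000 / 1.31897 ≈ 1.21307.
Annualized: 1.21307^(1/5) − 1 ≈ 0.03939.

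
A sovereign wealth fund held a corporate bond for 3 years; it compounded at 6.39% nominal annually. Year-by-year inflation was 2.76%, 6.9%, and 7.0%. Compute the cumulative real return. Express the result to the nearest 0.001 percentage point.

2.451%

Cumulative inflation factor: 1.0276 × 1.069 × 1.070 ≈ 1.17540.
Nominal growth factor: 1.20421. Real growth factor = 1.20421 / 1.17540 ≈ 1.02451.
Total real return ≈ 2.4512%.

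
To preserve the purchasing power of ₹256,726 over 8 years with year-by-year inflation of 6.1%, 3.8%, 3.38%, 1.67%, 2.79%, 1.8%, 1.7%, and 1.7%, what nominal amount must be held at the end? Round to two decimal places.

₹321,626.99

Cumulative price-level factor: 1.061 × 1.038 × 1.0338 × 1.0167 × 1.0279 × 1.018 × 1.017 × 1.017 ≈ 1.2528025789.
Multiplying ₹256,726 by the price-level factor gives the future nominal sum.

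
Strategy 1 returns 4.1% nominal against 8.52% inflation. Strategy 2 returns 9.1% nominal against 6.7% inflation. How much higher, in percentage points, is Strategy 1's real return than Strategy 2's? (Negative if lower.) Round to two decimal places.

Strategy 1 real return: 1.041/1.0852 − 1 = -4.073%.
Strategy 2 real return: 1.091/1.067 − 1 = 2.249%.
Difference: -4.073 − 2.249 = -6.322 pp.

-6.32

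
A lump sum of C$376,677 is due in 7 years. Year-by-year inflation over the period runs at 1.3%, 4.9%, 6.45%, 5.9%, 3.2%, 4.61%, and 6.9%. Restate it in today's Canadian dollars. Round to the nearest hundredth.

C$272,465.76

Price-level factor over 7 years: 1.013 × 1.049 × 1.0645 × 1.059 × 1.032 × 1.0461 × 1.069 ≈ 1.3824746102.
Purchasing power today: C$376,677 divided by that factor.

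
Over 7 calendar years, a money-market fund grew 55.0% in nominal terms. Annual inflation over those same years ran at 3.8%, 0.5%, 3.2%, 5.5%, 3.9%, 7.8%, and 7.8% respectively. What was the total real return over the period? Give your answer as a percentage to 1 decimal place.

13.0%

Cumulative inflation factor: 1.038 × 1.005 × 1.032 × 1.055 × 1.039 × 1.078 × 1.078 ≈ 1.37135.
Nominal growth factor: 1.55000. Real growth factor = 1.55000 / 1.37135 ≈ 1.13027.
Total real return ≈ 13.0272%.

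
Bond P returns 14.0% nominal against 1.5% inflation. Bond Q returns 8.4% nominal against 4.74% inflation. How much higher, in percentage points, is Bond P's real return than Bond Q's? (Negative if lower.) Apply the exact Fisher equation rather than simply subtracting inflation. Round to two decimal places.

8.82

Bond P real return: 1.140/1.015 − 1 = 12.315%.
Bond Q real return: 1.084/1.0474 − 1 = 3.494%.
Difference: 12.315 − 3.494 = 8.821 pp.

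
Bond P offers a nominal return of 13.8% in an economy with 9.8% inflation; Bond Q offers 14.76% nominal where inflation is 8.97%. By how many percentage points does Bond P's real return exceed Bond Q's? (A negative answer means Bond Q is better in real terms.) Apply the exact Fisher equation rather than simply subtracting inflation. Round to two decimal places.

Bond P real return: 1.138/1.098 − 1 = 3.643%.
Bond Q real return: 1.1476/1.0897 − 1 = 5.313%.
Difference: 3.643 − 5.313 = -1.670 pp.

-1.67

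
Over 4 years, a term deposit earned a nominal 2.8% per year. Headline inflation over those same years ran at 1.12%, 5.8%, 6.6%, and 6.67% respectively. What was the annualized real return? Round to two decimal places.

Cumulative inflation factor: 1.0112 × 1.058 × 1.066 × 1.0667 ≈ 1.21653.
Nominal growth factor: 1.11679. Real growth factor = 1.11679 / 1.21653 ≈ 0.91802.
Annualized: 0.91802^(1/4) − 1 ≈ -0.02116.

-2.12%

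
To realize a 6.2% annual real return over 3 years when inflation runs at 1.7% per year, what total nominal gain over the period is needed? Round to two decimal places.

Required annual nominal rate: (1+6.2%)(1+1.7%) − 1 = 8.0054%.
Cumulative over 3 years: (1 + 0.080054)^3 − 1 ≈ 0.25990.

25.99%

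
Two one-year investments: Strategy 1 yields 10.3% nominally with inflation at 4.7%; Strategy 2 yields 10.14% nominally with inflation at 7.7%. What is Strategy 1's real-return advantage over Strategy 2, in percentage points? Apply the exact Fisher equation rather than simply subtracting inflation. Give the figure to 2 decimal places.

Strategy 1 real return: 1.103/1.047 − 1 = 5.349%.
Strategy 2 real return: 1.1014/1.077 − 1 = 2.266%.
Difference: 5.349 − 2.266 = 3.083 pp.

3.08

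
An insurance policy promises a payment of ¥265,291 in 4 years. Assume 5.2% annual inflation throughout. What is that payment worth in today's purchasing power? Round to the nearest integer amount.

Price-level factor over 4 years: (1 + 5.2%)^4 ≈ 1.2247937436.
Purchasing power today: ¥265,291 divided by that factor.

¥216,601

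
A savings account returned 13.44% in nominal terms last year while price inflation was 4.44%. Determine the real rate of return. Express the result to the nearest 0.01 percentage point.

Real return via the Fisher equation: (1 + 13.44%)/(1 + 4.44%) − 1 = 1.1344/1.0444 − 1 ≈ 0.08617.

8.62%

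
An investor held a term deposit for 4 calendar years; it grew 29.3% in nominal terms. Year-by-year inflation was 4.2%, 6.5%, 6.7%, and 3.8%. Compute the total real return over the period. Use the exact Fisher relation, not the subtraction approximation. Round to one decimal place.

5.2%

Cumulative inflation factor: 1.042 × 1.065 × 1.067 × 1.038 ≈ 1.22908.
Nominal growth factor: 1.29300. Real growth factor = 1.29300 / 1.22908 ≈ 1.05201.
Total real return ≈ 5.2009%.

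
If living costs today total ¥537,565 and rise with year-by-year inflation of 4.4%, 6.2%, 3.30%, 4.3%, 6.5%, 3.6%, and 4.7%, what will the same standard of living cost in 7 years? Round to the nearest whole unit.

Cumulative price-level factor: 1.044 × 1.062 × 1.0330 × 1.043 × 1.065 × 1.036 × 1.047 ≈ 1.3799574334.
The nominal amount required is ¥537,565 scaled up by that factor.

¥741,817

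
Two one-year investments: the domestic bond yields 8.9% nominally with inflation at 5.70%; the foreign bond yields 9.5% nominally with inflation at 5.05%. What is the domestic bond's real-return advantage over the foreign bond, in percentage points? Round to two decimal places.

-1.21

The domestic bond real return: 1.089/1.0570 − 1 = 3.027%.
The foreign bond real return: 1.095/1.0505 − 1 = 4.236%.
Difference: 3.027 − 4.236 = -1.209 pp.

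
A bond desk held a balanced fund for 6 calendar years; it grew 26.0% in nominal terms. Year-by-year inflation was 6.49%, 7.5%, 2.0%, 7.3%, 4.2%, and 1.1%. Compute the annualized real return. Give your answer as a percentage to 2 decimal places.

Cumulative inflation factor: 1.0649 × 1.075 × 1.020 × 1.073 × 1.042 × 1.011 ≈ 1.31988.
Nominal growth factor: 1.26000. Real growth factor = 1.26000 / 1.31988 ≈ 0.95463.
Annualized: 0.95463^(1/6) − 1 ≈ -0.00771.

-0.77%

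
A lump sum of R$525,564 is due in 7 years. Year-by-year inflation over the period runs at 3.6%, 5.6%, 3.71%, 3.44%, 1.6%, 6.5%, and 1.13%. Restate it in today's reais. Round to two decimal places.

R$409,231.89

Price-level factor over 7 years: 1.036 × 1.056 × 1.0371 × 1.0344 × 1.016 × 1.065 × 1.0113 ≈ 1.2842694233.
Purchasing power today: R$525,564 divided by that factor.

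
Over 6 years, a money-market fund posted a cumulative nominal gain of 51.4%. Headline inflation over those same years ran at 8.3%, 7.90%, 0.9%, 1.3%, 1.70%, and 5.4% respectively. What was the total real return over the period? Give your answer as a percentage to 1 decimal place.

18.3%

Cumulative inflation factor: 1.083 × 1.0790 × 1.009 × 1.013 × 1.0170 × 1.054 ≈ 1.28030.
Nominal growth factor: 1.51400. Real growth factor = 1.51400 / 1.28030 ≈ 1.18253.
Total real return ≈ 18.2534%.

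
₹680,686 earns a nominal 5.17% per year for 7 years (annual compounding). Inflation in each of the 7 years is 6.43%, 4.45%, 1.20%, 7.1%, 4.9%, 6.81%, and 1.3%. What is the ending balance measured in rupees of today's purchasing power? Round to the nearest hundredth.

Nominal value at maturity: ₹680,686 × (1 + 5.17%)^7 ≈ ₹968,701.42.
Price-level factor over 7 years: 1.0643 × 1.0445 × 1.0120 × 1.071 × 1.049 × 1.0681 × 1.013 ≈ 1.3675377967.
The maturity value deflated by that factor is the answer in today's purchasing power.

₹708,354.40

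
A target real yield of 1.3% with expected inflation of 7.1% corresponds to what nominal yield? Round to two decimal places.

8.49%

By the Fisher equation, 1 + r_nom = (1 + 1.3%)(1 + 7.1%) = 1.013 × 1.071 = 1.084923.
So r_nom = 8.4923%.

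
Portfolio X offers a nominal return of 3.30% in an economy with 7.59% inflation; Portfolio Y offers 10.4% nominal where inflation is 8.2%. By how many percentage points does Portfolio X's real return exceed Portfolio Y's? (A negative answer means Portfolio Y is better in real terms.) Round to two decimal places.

-6.02

Portfolio X real return: 1.0330/1.0759 − 1 = -3.987%.
Portfolio Y real return: 1.104/1.082 − 1 = 2.033%.
Difference: -3.987 − 2.033 = -6.020 pp.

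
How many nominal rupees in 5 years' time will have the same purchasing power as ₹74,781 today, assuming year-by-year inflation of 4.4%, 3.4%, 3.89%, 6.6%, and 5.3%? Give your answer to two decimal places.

Cumulative price-level factor: 1.044 × 1.034 × 1.0389 × 1.066 × 1.053 ≈ 1.2588684797.
The nominal amount required is ₹74,781 scaled up by that factor.

₹94,139.44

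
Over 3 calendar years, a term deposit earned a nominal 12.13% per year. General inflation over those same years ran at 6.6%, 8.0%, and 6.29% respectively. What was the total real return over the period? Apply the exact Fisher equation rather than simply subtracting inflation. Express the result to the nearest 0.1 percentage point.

15.2%

Cumulative inflation factor: 1.066 × 1.080 × 1.0629 ≈ 1.22370.
Nominal growth factor: 1.40983. Real growth factor = 1.40983 / 1.22370 ≈ 1.15211.
Total real return ≈ 15.2105%.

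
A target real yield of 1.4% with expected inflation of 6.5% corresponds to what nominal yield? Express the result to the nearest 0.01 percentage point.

7.99%

By the Fisher equation, 1 + r_nom = (1 + 1.4%)(1 + 6.5%) = 1.014 × 1.065 = 1.07991.
So r_nom = 7.991%.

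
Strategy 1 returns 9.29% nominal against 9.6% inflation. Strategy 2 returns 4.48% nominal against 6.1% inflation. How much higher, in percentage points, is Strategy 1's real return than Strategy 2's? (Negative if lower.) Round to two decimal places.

1.24

Strategy 1 real return: 1.0929/1.096 − 1 = -0.283%.
Strategy 2 real return: 1.0448/1.061 − 1 = -1.527%.
Difference: -0.283 − (-1.527) = 1.244 pp.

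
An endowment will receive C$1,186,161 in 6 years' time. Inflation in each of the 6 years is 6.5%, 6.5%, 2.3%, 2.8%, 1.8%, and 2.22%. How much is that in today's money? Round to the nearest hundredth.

C$955,634.94

Price-level factor over 6 years: 1.065 × 1.065 × 1.023 × 1.028 × 1.018 × 1.0222 ≈ 1.2412281560.
Purchasing power today: C$1,186,161 divided by that factor.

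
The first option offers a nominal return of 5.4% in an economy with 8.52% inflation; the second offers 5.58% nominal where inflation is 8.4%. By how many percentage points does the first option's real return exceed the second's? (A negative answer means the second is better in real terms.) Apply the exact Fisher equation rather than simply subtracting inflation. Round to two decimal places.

-0.27

The first option real return: 1.054/1.0852 − 1 = -2.875%.
The second real return: 1.0558/1.084 − 1 = -2.601%.
Difference: -2.875 − (-2.601) = -0.274 pp.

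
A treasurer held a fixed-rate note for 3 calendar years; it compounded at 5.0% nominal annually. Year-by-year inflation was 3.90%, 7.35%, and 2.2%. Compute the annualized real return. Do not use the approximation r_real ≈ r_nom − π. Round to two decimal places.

0.52%

Cumulative inflation factor: 1.0390 × 1.0735 × 1.022 ≈ 1.13990.
Nominal growth factor: 1.15763. Real growth factor = 1.15763 / 1.13990 ≈ 1.01555.
Annualized: 1.01555^(1/3) − 1 ≈ 0.00516.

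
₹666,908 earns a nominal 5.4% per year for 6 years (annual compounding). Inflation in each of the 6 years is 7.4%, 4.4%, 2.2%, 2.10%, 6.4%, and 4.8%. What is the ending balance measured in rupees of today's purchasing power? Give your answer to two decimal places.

₹700,850.30

Nominal value at maturity: ₹666,908 × (1 + 5.4%)^6 ≈ ₹914,343.94.
Price-level factor over 6 years: 1.074 × 1.044 × 1.022 × 1.0210 × 1.064 × 1.048 ≈ 1.3046208907.
The maturity value deflated by that factor is the answer in today's purchasing power.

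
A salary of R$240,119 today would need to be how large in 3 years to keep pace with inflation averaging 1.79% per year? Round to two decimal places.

R$253,245.58

Cumulative price-level factor: (1+1.79%)^3 ≈ 1.0546669653.
The nominal amount required is R$240,119 scaled up by that factor.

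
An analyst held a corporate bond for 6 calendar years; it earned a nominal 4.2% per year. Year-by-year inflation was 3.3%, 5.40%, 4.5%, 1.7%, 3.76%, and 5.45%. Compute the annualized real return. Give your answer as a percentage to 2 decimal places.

Cumulative inflation factor: 1.033 × 1.0540 × 1.045 × 1.017 × 1.0376 × 1.0545 ≈ 1.26606.
Nominal growth factor: 1.27999. Real growth factor = 1.27999 / 1.26606 ≈ 1.01100.
Annualized: 1.01100^(1/6) − 1 ≈ 0.00183.

0.18%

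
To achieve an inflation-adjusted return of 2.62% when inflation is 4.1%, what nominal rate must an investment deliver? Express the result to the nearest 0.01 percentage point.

By the Fisher equation, 1 + r_nom = (1 + 2.62%)(1 + 4.1%) = 1.0262 × 1.041 = 1.0682742.
So r_nom = 6.82742%.

6.83%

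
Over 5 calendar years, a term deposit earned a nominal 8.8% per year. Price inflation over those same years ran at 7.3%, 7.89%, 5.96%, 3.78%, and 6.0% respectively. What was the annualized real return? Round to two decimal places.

2.47%

Cumulative inflation factor: 1.073 × 1.0789 × 1.0596 × 1.0378 × 1.060 ≈ 1.34941.
Nominal growth factor: 1.52456. Real growth factor = 1.52456 / 1.34941 ≈ 1.12980.
Annualized: 1.12980^(1/5) − 1 ≈ 0.02471.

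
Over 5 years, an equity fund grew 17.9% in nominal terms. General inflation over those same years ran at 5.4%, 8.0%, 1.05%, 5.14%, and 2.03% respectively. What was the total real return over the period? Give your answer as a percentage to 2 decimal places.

-4.45%

Cumulative inflation factor: 1.054 × 1.080 × 1.0105 × 1.0514 × 1.0203 ≈ 1.23395.
Nominal growth factor: 1.17900. Real growth factor = 1.17900 / 1.23395 ≈ 0.95547.
Total real return ≈ -4.4530%.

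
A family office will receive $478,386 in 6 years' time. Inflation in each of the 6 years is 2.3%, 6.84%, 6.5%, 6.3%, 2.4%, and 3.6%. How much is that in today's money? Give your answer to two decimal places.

$364,440.27

Price-level factor over 6 years: 1.023 × 1.0684 × 1.065 × 1.063 × 1.024 × 1.036 ≈ 1.3126595345.
Purchasing power today: $478,386 divided by that factor.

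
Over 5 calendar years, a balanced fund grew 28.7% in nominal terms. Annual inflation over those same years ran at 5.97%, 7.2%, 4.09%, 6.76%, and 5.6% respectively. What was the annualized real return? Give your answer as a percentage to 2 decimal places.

-0.70%

Cumulative inflation factor: 1.0597 × 1.072 × 1.0409 × 1.0676 × 1.056 ≈ 1.33309.
Nominal growth factor: 1.28700. Real growth factor = 1.28700 / 1.33309 ≈ 0.96543.
Annualized: 0.96543^(1/5) − 1 ≈ -0.00701.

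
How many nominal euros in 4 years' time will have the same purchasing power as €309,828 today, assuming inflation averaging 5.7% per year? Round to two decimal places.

Cumulative price-level factor: (1+5.7%)^4 ≈ 1.2482453280.
The nominal amount required is €309,828 scaled up by that factor.

€386,741.35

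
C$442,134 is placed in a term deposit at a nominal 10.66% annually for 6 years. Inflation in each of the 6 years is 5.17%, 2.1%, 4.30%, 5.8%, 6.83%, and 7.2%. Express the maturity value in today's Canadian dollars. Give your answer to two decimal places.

C$598,304.55

Nominal value at maturity: C$442,134 × (1 + 10.66%)^6 ≈ C$811,891.34.
Price-level factor over 6 years: 1.0517 × 1.021 × 1.0430 × 1.058 × 1.0683 × 1.072 ≈ 1.3569867462.
The maturity value deflated by that factor is the answer in today's purchasing power.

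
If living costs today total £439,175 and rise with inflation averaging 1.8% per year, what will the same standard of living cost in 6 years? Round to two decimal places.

Cumulative price-level factor: (1+1.8%)^6 ≈ 1.1129782260.
Multiplying £439,175 by the price-level factor gives the future nominal sum.

£488,792.21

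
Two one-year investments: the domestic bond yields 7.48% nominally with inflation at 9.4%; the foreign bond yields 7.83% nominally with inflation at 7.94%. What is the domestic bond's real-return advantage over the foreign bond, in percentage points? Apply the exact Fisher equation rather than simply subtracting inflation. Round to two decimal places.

The domestic bond real return: 1.0748/1.094 − 1 = -1.755%.
The foreign bond real return: 1.0783/1.0794 − 1 = -0.102%.
Difference: -1.755 − (-0.102) = -1.653 pp.

-1.65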